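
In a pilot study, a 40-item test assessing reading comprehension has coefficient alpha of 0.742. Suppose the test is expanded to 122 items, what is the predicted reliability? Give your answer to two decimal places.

Length ratio n = 122/40 = 3.05
By Spearman-Brown, r_new = n r / (1 + (n − 1) r).
r_new = 3.05·0.742 / [1 + (3.05 − 1)·0.742]
r_new = 2.2631 / 2.5211 ≈ 0.8977

0.90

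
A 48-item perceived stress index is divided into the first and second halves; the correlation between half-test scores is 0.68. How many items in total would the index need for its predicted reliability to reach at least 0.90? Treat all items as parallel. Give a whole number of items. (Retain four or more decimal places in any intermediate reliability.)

102

Corrected full-test reliability: r_full = 2 × 0.68 / (1 + 0.68) ≈ 0.8095
n = r_tgt(1 − r_full) / [r_full(1 − r_tgt)] = 0.90 × 0.1905 / (0.8095 × 0.10) ≈ 2.1180
Required items = 2.1180 × 48 = 101.66, so 102 items.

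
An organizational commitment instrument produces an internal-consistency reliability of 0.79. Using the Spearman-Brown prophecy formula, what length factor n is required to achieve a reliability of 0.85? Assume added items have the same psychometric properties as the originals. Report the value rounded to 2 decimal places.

n = 0.85(1 − 0.79) / [0.79(1 − 0.85)]
  = 0.1785 / 0.1185 = 1.5063

1.51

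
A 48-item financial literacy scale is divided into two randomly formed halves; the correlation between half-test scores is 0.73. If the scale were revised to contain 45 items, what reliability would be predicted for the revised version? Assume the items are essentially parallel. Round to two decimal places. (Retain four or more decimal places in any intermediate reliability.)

Full-test reliability from the split-half r: r_full = 2(0.73)/(1 + 0.73) = 0.8439
Then adjust to 45 items: n = 45/48 = 0.9375
r_new = n·r_full / (1 + (n − 1)·r_full) = 0.7912 / 0.9473 ≈ 0.8352

0.84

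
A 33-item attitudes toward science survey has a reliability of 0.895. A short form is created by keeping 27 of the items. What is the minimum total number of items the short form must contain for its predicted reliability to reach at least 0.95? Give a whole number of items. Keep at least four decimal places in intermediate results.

First, r for the 27-item form: n = 27/33 = 0.8182, so r_27 = 0.8182·0.895/(1 + (0.8182 − 1)·0.895) = 0.8746
Length factor from the short form to reach 0.95: n' = 0.95(1 − 0.8746) / [0.8746(1 − 0.95)] ≈ 2.7242
Total items = 2.7242 × 27 = 73.55, rounded up to 74.

74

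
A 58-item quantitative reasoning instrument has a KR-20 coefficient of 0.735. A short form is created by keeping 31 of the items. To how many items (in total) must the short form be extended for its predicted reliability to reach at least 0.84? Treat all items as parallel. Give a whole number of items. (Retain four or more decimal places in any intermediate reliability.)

Short-form reliability: n = 31/58 = 0.5345; r_31 = n·r/(1+(n−1)r) ≈ 0.5972
Then solve for n' with r_old = 0.5972, r_target = 0.84: n' = 0.84(1 − 0.5972)/[0.5972(1 − 0.84)] = 3.5410
Total items = 3.5410 × 31 = 109.77, rounded up to 110.

110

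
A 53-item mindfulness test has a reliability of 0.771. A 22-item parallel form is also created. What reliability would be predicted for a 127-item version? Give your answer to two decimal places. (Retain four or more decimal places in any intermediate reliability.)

The 22-item form is not needed; work directly from the 53-item form with n = 127/53 = 2.3962.
r_{127} = n·r / (1 + (n − 1)·r) = 1.8475 / 2.0765 ≈ 0.8897

0.89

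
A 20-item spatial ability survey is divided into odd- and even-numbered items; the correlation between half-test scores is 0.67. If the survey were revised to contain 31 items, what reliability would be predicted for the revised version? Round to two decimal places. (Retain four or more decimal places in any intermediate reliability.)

0.86

First correct the split-half correlation to full-test reliability: r_full = 2 × 0.67 / (1 + 0.67) ≈ 0.8024
Then adjust to 31 items: n = 31/20 = 1.5500
r_new = n·r_full / (1 + (n − 1)·r_full) = 1.2437 / 1.4413 ≈ 0.8629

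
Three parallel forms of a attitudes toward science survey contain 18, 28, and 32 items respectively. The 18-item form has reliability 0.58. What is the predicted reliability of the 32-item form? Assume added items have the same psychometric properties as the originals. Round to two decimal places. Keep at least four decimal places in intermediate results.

0.71

The 28-item form is not needed; work directly from the 18-item form with n = 32/18 = 1.7778.
r_{32} = n·r / (1 + (n − 1)·r) = 1.0311 / 1.4511 ≈ 0.7106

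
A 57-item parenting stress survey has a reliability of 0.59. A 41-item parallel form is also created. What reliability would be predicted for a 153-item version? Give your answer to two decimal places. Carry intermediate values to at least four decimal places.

0.79

Only the ratio of lengths matters: n = 153/57 = 2.6842
r_{153} = n·r / (1 + (n − 1)·r) = 1.5837 / 1.9937 ≈ 0.7944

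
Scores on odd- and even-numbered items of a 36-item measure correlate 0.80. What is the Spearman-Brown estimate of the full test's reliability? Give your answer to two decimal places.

0.89

The full test is twice the length of either half (n = 2).
r_full = 2(0.80) / (1 + 0.80)
r_full = 1.6000 / 1.8000 ≈ 0.8889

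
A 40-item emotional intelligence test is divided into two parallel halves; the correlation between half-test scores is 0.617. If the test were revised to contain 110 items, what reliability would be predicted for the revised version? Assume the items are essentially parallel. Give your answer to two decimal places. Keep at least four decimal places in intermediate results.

0.90

First correct the split-half correlation to full-test reliability: r_full = 2 × 0.617 / (1 + 0.617) ≈ 0.7631
Length factor from 40 to 110 items: n = 110/40 = 2.7500
r_new = n·r_full / (1 + (n − 1)·r_full) = 2.0985 / 2.3354 ≈ 0.8986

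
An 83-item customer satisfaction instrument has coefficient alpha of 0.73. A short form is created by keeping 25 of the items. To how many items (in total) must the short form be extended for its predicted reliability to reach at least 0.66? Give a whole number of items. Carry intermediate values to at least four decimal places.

Short-form reliability: n = 25/83 = 0.3012; r_25 = n·r/(1+(n−1)r) ≈ 0.4488
Then solve for n' with r_old = 0.4488, r_target = 0.66: n' = 0.66(1 − 0.4488)/[0.4488(1 − 0.66)] = 2.3841
Items = 2.3841 × 25 ≈ 59.60 → 60

60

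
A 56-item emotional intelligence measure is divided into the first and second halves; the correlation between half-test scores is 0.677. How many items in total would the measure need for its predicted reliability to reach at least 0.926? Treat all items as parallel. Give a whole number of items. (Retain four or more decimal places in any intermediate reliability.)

Corrected full-test reliability: r_full = 2 × 0.677 / (1 + 0.677) ≈ 0.8074
Solve Spearman-Brown for n: n = 0.926(1 − 0.8074) / [0.8074(1 − 0.926)] = 2.9850
Required items = 2.9850 × 56 = 167.16, so 168 items.

168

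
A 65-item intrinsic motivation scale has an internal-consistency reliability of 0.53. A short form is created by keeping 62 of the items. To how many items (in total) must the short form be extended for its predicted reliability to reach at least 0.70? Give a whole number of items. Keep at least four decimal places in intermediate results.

First, r for the 62-item form: n = 62/65 = 0.9538, so r_62 = 0.9538·0.53/(1 + (0.9538 − 1)·0.53) = 0.5182
Then solve for n' with r_old = 0.5182, r_target = 0.70: n' = 0.70(1 − 0.5182)/[0.5182(1 − 0.70)] = 2.1694
Items = 2.1694 × 62 ≈ 134.50 → 135

135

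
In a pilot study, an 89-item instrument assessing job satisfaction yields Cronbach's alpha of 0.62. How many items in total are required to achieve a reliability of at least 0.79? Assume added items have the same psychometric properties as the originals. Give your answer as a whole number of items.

Rearranging the Spearman-Brown formula for n,
n = r_target (1 − r_old) / [ r_old (1 − r_target) ]
n = [0.79 × 0.38] / [0.62 × 0.21]
n = 0.3002 / 0.1302 ≈ 2.3057
So the test needs 2.3057 × 89 ≈ 205.21 items; rounding up, 206.

206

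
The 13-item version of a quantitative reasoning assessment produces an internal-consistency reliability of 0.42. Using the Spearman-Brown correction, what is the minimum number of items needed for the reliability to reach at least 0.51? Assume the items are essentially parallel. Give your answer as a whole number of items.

19

Spearman-Brown solved for the length factor n:
n = r_target (1 − r_old) / [ r_old (1 − r_target) ]
n = [0.51 × 0.58] / [0.42 × 0.49]
  = 0.2958 / 0.2058 = 1.4373
So the test needs 1.4373 × 13 ≈ 18.68 items; rounding up, 19.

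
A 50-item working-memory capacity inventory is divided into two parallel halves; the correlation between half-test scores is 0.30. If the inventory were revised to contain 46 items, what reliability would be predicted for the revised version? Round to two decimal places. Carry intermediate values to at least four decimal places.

Full-test reliability from the split-half r: r_full = 2(0.30)/(1 + 0.30) = 0.4615
Length factor from 50 to 46 items: n = 46/50 = 0.9200
r_new = n·r_full / (1 + (n − 1)·r_full) = 0.4246 / 0.9631 ≈ 0.4409

0.44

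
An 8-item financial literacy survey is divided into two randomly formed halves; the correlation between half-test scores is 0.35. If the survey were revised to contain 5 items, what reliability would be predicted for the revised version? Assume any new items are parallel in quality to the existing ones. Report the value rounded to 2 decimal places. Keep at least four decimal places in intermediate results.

0.40

Spearman-Brown correction (n = 2): r_full = 2·0.35/(1 + 0.35) = 0.5185
Then adjust to 5 items: n = 5/8 = 0.6250
r_new = n·r_full / (1 + (n − 1)·r_full) = 0.3241 / 0.8056 ≈ 0.4023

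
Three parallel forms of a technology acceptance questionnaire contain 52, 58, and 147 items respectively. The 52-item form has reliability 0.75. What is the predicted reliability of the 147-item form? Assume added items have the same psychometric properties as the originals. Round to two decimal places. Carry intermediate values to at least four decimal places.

The 58-item form is not needed; work directly from the 52-item form with n = 147/52 = 2.8269.
r_{147} = n·r / (1 + (n − 1)·r) = 2.1202 / 2.3702 ≈ 0.8945

0.89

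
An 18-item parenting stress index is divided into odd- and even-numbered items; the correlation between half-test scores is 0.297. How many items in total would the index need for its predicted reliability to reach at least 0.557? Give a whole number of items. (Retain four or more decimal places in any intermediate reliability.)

27

Corrected full-test reliability: r_full = 2 × 0.297 / (1 + 0.297) ≈ 0.4580
Solve Spearman-Brown for n: n = 0.557(1 − 0.4580) / [0.4580(1 − 0.557)] = 1.4879
Items = 1.4879 × 18 ≈ 26.78 → 27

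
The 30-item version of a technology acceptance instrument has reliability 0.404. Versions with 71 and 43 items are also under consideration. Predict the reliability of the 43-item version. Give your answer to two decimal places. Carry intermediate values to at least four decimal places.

0.49

The 71-item form is not needed; work directly from the 30-item form with n = 43/30 = 1.4333.
r_{43} = n·r / (1 + (n − 1)·r) = 0.5791 / 1.1751 ≈ 0.4928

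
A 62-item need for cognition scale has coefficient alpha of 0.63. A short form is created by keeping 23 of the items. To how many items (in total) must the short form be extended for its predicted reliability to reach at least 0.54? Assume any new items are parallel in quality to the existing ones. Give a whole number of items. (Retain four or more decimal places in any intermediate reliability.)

43

First, r for the 23-item form: n = 23/62 = 0.3710, so r_23 = 0.3710·0.63/(1 + (0.3710 − 1)·0.63) = 0.3871
Length factor from the short form to reach 0.54: n' = 0.54(1 − 0.3871) / [0.3871(1 − 0.54)] ≈ 1.8587
Items = 1.8587 × 23 ≈ 42.75 → 43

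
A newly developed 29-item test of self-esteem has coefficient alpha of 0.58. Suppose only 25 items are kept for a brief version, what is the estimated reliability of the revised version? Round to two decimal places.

0.54

Length ratio n = 25/29 = 0.8621
r_new = 0.8621·0.58 / [1 + (0.8621 − 1)·0.58]
     = 0.5000 / 0.9200 = 0.5435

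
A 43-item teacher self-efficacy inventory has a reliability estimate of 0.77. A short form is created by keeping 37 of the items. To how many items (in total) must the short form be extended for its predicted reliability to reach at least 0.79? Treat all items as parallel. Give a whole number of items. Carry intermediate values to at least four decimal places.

49

Short-form reliability: n = 37/43 = 0.8605; r_37 = n·r/(1+(n−1)r) ≈ 0.7423
Then solve for n' with r_old = 0.7423, r_target = 0.79: n' = 0.79(1 − 0.7423)/[0.7423(1 − 0.79)] = 1.3060
Items = 1.3060 × 37 ≈ 48.32 → 49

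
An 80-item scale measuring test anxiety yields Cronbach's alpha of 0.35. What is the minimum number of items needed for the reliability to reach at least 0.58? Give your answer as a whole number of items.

Rearranging the Spearman-Brown formula for n,
n = r_target (1 − r_old) / [ r_old (1 − r_target) ]
n = 0.58(1 − 0.35) / [0.35(1 − 0.58)]
  = 0.3770 / 0.1470 = 2.5646
Items needed = n × 80 = 2.5646 × 80 ≈ 205.17 → round up to 206

206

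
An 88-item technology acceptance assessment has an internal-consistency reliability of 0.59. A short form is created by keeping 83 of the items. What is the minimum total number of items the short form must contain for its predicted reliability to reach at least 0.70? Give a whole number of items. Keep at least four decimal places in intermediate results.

143

Short-form reliability: n = 83/88 = 0.9432; r_83 = n·r/(1+(n−1)r) ≈ 0.5758
Length factor from the short form to reach 0.70: n' = 0.70(1 − 0.5758) / [0.5758(1 − 0.70)] ≈ 1.7190
Items = 1.7190 × 83 ≈ 142.68 → 143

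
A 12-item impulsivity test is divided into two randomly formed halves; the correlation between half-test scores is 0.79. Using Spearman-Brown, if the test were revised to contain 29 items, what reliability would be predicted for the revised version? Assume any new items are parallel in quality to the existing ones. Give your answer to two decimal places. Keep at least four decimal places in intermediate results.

0.95

First correct the split-half correlation to full-test reliability: r_full = 2 × 0.79 / (1 + 0.79) ≈ 0.8827
Length factor from 12 to 29 items: n = 29/12 = 2.4167
r_new = n·r_full / (1 + (n − 1)·r_full) = 2.1332 / 2.2505 ≈ 0.9479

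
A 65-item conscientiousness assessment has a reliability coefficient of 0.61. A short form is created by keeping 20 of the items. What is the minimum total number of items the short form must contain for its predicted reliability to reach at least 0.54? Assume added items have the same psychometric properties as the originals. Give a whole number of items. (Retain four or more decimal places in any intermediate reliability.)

49

Short-form reliability: n = 20/65 = 0.3077; r_20 = n·r/(1+(n−1)r) ≈ 0.3249
Length factor from the short form to reach 0.54: n' = 0.54(1 − 0.3249) / [0.3249(1 − 0.54)] ≈ 2.4392
Total items = 2.4392 × 20 = 48.78, rounded up to 49.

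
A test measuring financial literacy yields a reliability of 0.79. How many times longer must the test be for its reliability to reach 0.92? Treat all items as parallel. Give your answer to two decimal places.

n = [0.92 × 0.21] / [0.79 × 0.08]
  = 0.1932 / 0.0632 = 3.0570

3.06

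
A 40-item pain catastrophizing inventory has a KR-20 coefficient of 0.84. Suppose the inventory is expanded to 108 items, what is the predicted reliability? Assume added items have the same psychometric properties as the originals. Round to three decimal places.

The new length is 108/40 = 2.7 times the old.
Apply the Spearman-Brown prophecy formula, r' = nr / [1 + (n − 1)r]:
r_new = 2.7·0.84 / [1 + (2.7 − 1)·0.84]
     = 2.2680 / 2.4280 = 0.9341

0.934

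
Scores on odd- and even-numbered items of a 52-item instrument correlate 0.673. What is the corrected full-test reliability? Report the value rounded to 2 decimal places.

r_full = 2r_hh / (1 + r_hh) = 2 × 0.673 / (1 + 0.673)
       = 1.3460 / 1.6730 = 0.8045

0.80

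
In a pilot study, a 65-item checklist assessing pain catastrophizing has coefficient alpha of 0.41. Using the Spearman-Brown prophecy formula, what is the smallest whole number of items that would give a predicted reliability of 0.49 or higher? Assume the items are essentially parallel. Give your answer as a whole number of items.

90

Rearranging the Spearman-Brown formula for n,
n = r_target (1 − r_old) / [ r_old (1 − r_target) ]
n = 0.49 × (1 − 0.41) / [ 0.41 × (1 − 0.49) ]
n = 0.2891 / 0.2091 ≈ 1.3826
Items needed = n × 65 = 1.3826 × 65 ≈ 89.87 → round up to 90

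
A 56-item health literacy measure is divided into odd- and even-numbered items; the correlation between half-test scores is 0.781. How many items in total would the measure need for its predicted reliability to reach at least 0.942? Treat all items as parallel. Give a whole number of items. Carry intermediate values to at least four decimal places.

r_full = 2(0.781)/(1 + 0.781) = 0.8770
n = r_tgt(1 − r_full) / [r_full(1 − r_tgt)] = 0.942 × 0.1230 / (0.8770 × 0.058) ≈ 2.2779
Required items = 2.2779 × 56 = 127.56, so 128 items.

128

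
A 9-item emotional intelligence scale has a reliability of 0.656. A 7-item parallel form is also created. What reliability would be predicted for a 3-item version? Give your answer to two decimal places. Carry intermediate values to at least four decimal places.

0.39

Only the ratio of lengths matters: n = 3/9 = 0.3333
r_{3} = n·r / (1 + (n − 1)·r) = 0.2186 / 0.5626 ≈ 0.3886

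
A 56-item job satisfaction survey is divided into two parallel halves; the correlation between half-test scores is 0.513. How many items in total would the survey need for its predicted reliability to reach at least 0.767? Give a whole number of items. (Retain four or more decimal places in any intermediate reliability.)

88

r_full = 2(0.513)/(1 + 0.513) = 0.6781
n = r_tgt(1 − r_full) / [r_full(1 − r_tgt)] = 0.767 × 0.3219 / (0.6781 × 0.233) ≈ 1.5627
Required items = 1.5627 × 56 = 87.51, so 88 items.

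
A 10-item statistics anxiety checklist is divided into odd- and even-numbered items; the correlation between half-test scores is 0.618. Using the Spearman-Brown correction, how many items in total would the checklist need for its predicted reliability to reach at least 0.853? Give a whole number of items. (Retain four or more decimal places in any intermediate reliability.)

r_full = 2(0.618)/(1 + 0.618) = 0.7639
Solve Spearman-Brown for n: n = 0.853(1 − 0.7639) / [0.7639(1 − 0.853)] = 1.7935
Required items = 1.7935 × 10 = 17.94, so 18 items.

18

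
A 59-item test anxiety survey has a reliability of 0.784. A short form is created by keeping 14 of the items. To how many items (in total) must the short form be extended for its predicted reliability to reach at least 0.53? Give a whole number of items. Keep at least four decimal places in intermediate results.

19

First, r for the 14-item form: n = 14/59 = 0.2373, so r_14 = 0.2373·0.784/(1 + (0.2373 − 1)·0.784) = 0.4627
Length factor from the short form to reach 0.53: n' = 0.53(1 − 0.4627) / [0.4627(1 − 0.53)] ≈ 1.3095
Total items = 1.3095 × 14 = 18.33, rounded up to 19.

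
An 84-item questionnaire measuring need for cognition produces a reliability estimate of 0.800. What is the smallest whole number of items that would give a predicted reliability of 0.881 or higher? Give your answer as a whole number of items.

156

n = 0.881 × (1 − 0.800) / [ 0.800 × (1 − 0.881) ]
  = 0.176200 / 0.095200 = 1.8508
Items needed = n × 84 = 1.8508 × 84 ≈ 155.47 → round up to 156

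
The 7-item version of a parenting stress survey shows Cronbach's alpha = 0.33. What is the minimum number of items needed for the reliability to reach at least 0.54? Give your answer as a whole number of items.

Spearman-Brown solved for the length factor n:
n = r*(1 − r) / [ r (1 − r*) ]
n = 0.54 × (1 − 0.33) / [ 0.33 × (1 − 0.54) ]
  = 0.3618 / 0.1518 = 2.3834
2.3834 × 7 = 16.68 → 17 items

17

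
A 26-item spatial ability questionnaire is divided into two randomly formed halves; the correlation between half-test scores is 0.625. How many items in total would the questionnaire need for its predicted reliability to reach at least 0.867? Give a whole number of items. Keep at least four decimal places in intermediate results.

Corrected full-test reliability: r_full = 2 × 0.625 / (1 + 0.625) ≈ 0.7692
n = r_tgt(1 − r_full) / [r_full(1 − r_tgt)] = 0.867 × 0.2308 / (0.7692 × 0.133) ≈ 1.9560
Items = 1.9560 × 26 ≈ 50.86 → 51

51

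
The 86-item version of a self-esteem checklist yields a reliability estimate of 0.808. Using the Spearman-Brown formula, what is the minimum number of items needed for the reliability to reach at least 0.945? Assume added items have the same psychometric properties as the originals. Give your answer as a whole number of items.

Invert Spearman-Brown to solve for n:
n = r_target (1 − r_old) / [ r_old (1 − r_target) ]
n = 0.945(1 − 0.808) / [0.808(1 − 0.945)]
  = 0.181440 / 0.044440 = 4.0828
4.0828 × 86 = 351.12 → 352 items

352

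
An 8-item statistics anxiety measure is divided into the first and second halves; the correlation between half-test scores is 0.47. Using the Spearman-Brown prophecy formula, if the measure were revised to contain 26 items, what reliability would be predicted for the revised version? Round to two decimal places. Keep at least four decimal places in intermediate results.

Spearman-Brown correction (n = 2): r_full = 2·0.47/(1 + 0.47) = 0.6395
Length factor from 8 to 26 items: n = 26/8 = 3.2500
r_new = n·r_full / (1 + (n − 1)·r_full) = 2.0784 / 2.4389 ≈ 0.8522

0.85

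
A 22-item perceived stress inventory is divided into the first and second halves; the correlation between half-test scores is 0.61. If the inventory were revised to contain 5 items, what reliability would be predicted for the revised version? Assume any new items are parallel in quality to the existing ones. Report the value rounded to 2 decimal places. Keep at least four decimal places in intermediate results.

0.42

Full-test reliability from the split-half r: r_full = 2(0.61)/(1 + 0.61) = 0.7578
Length factor from 22 to 5 items: n = 5/22 = 0.2273
r_new = n·r_full / (1 + (n − 1)·r_full) = 0.1722 / 0.4144 ≈ 0.4155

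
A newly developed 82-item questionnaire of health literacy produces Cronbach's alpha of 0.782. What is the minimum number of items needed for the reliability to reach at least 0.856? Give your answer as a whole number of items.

Rearranging the Spearman-Brown formula for n,
n = r*(1 − r) / [ r (1 − r*) ]
n = 0.856 × (1 − 0.782) / [ 0.782 × (1 − 0.856) ]
n = 0.186608 / 0.112608 ≈ 1.6571
Items needed = n × 82 = 1.6571 × 82 ≈ 135.88 → round up to 136

136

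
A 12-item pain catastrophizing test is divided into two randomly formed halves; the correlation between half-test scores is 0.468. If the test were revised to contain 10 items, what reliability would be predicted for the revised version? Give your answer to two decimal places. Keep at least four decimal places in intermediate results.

First correct the split-half correlation to full-test reliability: r_full = 2 × 0.468 / (1 + 0.468) ≈ 0.6376
Length factor from 12 to 10 items: n = 10/12 = 0.8333
r_new = n·r_full / (1 + (n − 1)·r_full) = 0.5313 / 0.8937 ≈ 0.5945

0.59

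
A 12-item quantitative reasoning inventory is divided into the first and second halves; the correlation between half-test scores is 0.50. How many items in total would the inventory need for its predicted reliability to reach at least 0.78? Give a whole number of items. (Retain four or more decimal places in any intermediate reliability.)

Corrected full-test reliability: r_full = 2 × 0.50 / (1 + 0.50) ≈ 0.6667
n = r_tgt(1 − r_full) / [r_full(1 − r_tgt)] = 0.78 × 0.3333 / (0.6667 × 0.22) ≈ 1.7725
Required items = 1.7725 × 12 = 21.27, so 22 items.

22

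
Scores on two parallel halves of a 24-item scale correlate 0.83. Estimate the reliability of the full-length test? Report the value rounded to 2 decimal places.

Apply the Spearman-Brown correction with n = 2:
r_full = 2(0.83) / (1 + 0.83)
       = 1.6600 / 1.8300 = 0.9071

0.91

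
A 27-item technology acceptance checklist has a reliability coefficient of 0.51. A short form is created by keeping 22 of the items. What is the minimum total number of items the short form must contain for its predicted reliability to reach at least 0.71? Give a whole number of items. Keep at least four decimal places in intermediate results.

64

Short-form reliability: n = 22/27 = 0.8148; r_22 = n·r/(1+(n−1)r) ≈ 0.4589
Then solve for n' with r_old = 0.4589, r_target = 0.71: n' = 0.71(1 − 0.4589)/[0.4589(1 − 0.71)] = 2.8868
Total items = 2.8868 × 22 = 63.51, rounded up to 64.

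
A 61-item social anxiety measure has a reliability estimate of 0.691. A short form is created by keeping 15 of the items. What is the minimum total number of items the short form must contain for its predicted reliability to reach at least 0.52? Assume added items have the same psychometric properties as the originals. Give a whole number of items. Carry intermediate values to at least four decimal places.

Short-form reliability: n = 15/61 = 0.2459; r_15 = n·r/(1+(n−1)r) ≈ 0.3548
Length factor from the short form to reach 0.52: n' = 0.52(1 − 0.3548) / [0.3548(1 − 0.52)] ≈ 1.9700
Items = 1.9700 × 15 ≈ 29.55 → 30

30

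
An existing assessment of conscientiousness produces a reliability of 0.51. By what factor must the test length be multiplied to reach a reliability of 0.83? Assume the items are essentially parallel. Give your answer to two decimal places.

4.69

Rearranging the Spearman-Brown formula for n,
n = r_target (1 − r_old) / [ r_old (1 − r_target) ]
n = 0.83(1 − 0.51) / [0.51(1 − 0.83)]
n = 0.4067 / 0.0867 ≈ 4.6909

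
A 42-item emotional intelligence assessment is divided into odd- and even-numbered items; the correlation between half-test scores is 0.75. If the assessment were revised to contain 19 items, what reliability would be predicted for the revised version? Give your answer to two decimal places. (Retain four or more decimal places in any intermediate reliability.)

Spearman-Brown correction (n = 2): r_full = 2·0.75/(1 + 0.75) = 0.8571
Then adjust to 19 items: n = 19/42 = 0.4524
r_new = n·r_full / (1 + (n − 1)·r_full) = 0.3878 / 0.5307 ≈ 0.7307

0.73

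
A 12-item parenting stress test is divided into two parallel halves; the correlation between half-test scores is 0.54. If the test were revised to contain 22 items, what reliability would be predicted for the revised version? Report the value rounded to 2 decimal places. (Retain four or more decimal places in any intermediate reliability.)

0.81

Spearman-Brown correction (n = 2): r_full = 2·0.54/(1 + 0.54) = 0.7013
Length factor from 12 to 22 items: n = 22/12 = 1.8333
r_new = n·r_full / (1 + (n − 1)·r_full) = 1.2857 / 1.5844 ≈ 0.8115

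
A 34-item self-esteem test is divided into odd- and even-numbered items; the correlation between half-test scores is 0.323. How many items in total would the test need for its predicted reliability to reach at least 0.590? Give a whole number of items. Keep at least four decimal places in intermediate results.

52

r_full = 2(0.323)/(1 + 0.323) = 0.4883
n = r_tgt(1 − r_full) / [r_full(1 − r_tgt)] = 0.590 × 0.5117 / (0.4883 × 0.410) ≈ 1.5080
Items = 1.5080 × 34 ≈ 51.27 → 52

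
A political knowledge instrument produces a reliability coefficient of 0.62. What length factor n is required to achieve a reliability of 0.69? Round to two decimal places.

1.36

n = 0.69(1 − 0.62) / [0.62(1 − 0.69)]
n = 0.2622 / 0.1922 ≈ 1.3642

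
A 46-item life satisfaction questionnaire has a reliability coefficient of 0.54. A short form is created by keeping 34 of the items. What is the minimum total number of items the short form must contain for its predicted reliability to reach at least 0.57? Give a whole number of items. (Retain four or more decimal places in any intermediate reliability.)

52

Short-form reliability: n = 34/46 = 0.7391; r_34 = n·r/(1+(n−1)r) ≈ 0.4646
Then solve for n' with r_old = 0.4646, r_target = 0.57: n' = 0.57(1 − 0.4646)/[0.4646(1 − 0.57)] = 1.5276
Total items = 1.5276 × 34 = 51.94, rounded up to 52.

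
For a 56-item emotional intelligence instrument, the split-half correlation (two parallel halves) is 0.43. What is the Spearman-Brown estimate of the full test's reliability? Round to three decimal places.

The full test is twice the length of either half (n = 2).
r_full = 2r_hh / (1 + r_hh) = 2 × 0.43 / (1 + 0.43)
r_full = 0.8600 / 1.4300 ≈ 0.6014

0.601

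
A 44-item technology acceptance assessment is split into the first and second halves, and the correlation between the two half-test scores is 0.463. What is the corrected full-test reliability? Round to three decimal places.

0.633

r_full = 2(0.463) / (1 + 0.463)
       = 0.9260 / 1.4630 = 0.6329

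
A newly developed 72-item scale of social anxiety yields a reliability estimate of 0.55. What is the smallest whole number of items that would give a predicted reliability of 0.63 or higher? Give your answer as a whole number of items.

Invert Spearman-Brown to solve for n:
n = r*(1 − r) / [ r (1 − r*) ]
n = [0.63 × 0.45] / [0.55 × 0.37]
  = 0.2835 / 0.2035 = 1.3931
So the test needs 1.3931 × 72 ≈ 100.30 items; rounding up, 101.

101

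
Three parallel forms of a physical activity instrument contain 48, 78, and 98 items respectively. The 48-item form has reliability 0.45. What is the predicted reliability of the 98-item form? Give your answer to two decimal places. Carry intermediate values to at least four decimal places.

The 78-item form is not needed; work directly from the 48-item form with n = 98/48 = 2.0417.
r_{98} = n·r / (1 + (n − 1)·r) = 0.9188 / 1.4688 ≈ 0.6255

0.63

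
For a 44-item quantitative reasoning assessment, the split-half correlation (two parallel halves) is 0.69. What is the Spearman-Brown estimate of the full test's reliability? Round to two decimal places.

0.82

The full test is twice the length of either half (n = 2).
r_full = 2r_hh / (1 + r_hh) = 2 × 0.69 / (1 + 0.69)
r_full = 1.3800 / 1.6900 ≈ 0.8166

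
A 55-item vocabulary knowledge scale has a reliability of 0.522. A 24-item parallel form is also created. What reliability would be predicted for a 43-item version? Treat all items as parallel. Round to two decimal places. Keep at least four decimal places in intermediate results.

0.46

The 24-item form is not needed; work directly from the 55-item form with n = 43/55 = 0.7818.
r_{43} = n·r / (1 + (n − 1)·r) = 0.4081 / 0.8861 ≈ 0.4606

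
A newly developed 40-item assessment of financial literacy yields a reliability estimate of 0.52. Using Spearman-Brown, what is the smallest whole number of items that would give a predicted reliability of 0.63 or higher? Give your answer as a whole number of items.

63

Spearman-Brown solved for the length factor n:
n = r_target (1 − r_old) / [ r_old (1 − r_target) ]
n = 0.63 × (1 − 0.52) / [ 0.52 × (1 − 0.63) ]
n = 0.3024 / 0.1924 ≈ 1.5717
So the test needs 1.5717 × 40 ≈ 62.87 items; rounding up, 63.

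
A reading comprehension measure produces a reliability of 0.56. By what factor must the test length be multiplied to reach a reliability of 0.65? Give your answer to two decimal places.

Rearranging the Spearman-Brown formula for n,
n = r*(1 − r) / [ r (1 − r*) ]
n = 0.65(1 − 0.56) / [0.56(1 − 0.65)]
  = 0.2860 / 0.1960 = 1.4592

1.46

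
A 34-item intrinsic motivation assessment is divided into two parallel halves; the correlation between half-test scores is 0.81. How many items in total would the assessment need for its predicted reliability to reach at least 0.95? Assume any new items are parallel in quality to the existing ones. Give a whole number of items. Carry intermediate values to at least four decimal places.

76

r_full = 2(0.81)/(1 + 0.81) = 0.8950
n = r_tgt(1 − r_full) / [r_full(1 − r_tgt)] = 0.95 × 0.1050 / (0.8950 × 0.05) ≈ 2.2291
Required items = 2.2291 × 34 = 75.79, so 76 items.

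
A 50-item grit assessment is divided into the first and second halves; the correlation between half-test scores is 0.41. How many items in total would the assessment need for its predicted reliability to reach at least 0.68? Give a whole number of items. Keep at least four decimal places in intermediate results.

77

r_full = 2(0.41)/(1 + 0.41) = 0.5816
Solve Spearman-Brown for n: n = 0.68(1 − 0.5816) / [0.5816(1 − 0.68)] = 1.5287
Required items = 1.5287 × 50 = 76.44, so 77 items.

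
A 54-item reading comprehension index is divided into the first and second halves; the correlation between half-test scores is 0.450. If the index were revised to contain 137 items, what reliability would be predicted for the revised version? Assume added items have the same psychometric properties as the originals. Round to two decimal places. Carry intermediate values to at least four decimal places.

0.81

Spearman-Brown correction (n = 2): r_full = 2·0.450/(1 + 0.450) = 0.6207
Length factor from 54 to 137 items: n = 137/54 = 2.5370
r_new = n·r_full / (1 + (n − 1)·r_full) = 1.5747 / 1.9540 ≈ 0.8059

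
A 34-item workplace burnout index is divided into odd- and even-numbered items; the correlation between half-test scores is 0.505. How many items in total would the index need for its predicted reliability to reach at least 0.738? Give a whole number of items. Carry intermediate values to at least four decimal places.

47

r_full = 2(0.505)/(1 + 0.505) = 0.6711
n = r_tgt(1 − r_full) / [r_full(1 − r_tgt)] = 0.738 × 0.3289 / (0.6711 × 0.262) ≈ 1.3805
Required items = 1.3805 × 34 = 46.94, so 47 items.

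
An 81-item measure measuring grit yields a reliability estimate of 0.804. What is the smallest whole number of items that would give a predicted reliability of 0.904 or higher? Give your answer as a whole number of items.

186

Spearman-Brown solved for the length factor n:
n = r*(1 − r) / [ r (1 − r*) ]
n = 0.904(1 − 0.804) / [0.804(1 − 0.904)]
n = 0.177184 / 0.077184 ≈ 2.2956
So the test needs 2.2956 × 81 ≈ 185.94 items; rounding up, 186.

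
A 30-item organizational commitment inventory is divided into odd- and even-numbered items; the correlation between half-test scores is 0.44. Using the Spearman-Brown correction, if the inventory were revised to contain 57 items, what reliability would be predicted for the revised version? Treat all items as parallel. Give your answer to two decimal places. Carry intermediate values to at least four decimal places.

Spearman-Brown correction (n = 2): r_full = 2·0.44/(1 + 0.44) = 0.6111
Length factor from 30 to 57 items: n = 57/30 = 1.9000
r_new = n·r_full / (1 + (n − 1)·r_full) = 1.1611 / 1.5500 ≈ 0.7491

0.75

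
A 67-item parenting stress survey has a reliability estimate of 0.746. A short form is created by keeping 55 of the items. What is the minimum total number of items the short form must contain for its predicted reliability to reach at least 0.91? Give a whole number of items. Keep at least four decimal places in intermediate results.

Short-form reliability: n = 55/67 = 0.8209; r_55 = n·r/(1+(n−1)r) ≈ 0.7068
Then solve for n' with r_old = 0.7068, r_target = 0.91: n' = 0.91(1 − 0.7068)/[0.7068(1 − 0.91)] = 4.1944
Items = 4.1944 × 55 ≈ 230.69 → 231

231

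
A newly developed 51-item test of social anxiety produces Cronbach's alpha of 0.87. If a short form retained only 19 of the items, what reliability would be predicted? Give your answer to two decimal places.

0.71

Length ratio n = 19/51 = 0.3725
Apply the Spearman-Brown prophecy formula, r' = nr / [1 + (n − 1)r]:
r_new = (0.3725 × 0.87) / (1 + (0.3725 − 1) × 0.87)
     = 0.3241 / 0.4541 = 0.7137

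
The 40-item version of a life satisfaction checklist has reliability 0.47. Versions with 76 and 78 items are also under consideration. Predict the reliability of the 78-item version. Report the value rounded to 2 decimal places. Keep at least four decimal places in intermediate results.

The 76-item form is not needed; work directly from the 40-item form with n = 78/40 = 1.9500.
r_{78} = n·r / (1 + (n − 1)·r) = 0.9165 / 1.4465 ≈ 0.6336

0.63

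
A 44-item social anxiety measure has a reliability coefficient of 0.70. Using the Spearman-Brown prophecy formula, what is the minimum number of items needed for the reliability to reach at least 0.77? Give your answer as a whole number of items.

Invert Spearman-Brown to solve for n:
n = r_target (1 − r_old) / [ r_old (1 − r_target) ]
n = 0.77(1 − 0.70) / [0.70(1 − 0.77)]
  = 0.2310 / 0.1610 = 1.4348
So the test needs 1.4348 × 44 ≈ 63.13 items; rounding up, 64.

64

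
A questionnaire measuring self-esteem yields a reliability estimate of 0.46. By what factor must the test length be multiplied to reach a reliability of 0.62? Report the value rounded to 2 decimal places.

1.92

Invert Spearman-Brown to solve for n:
n = r_target (1 − r_old) / [ r_old (1 − r_target) ]
n = 0.62(1 − 0.46) / [0.46(1 − 0.62)]
n = 0.3348 / 0.1748 ≈ 1.9153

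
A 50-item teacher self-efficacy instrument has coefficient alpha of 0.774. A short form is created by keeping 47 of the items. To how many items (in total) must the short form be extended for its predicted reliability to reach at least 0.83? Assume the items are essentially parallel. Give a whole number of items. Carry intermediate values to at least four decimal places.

First, r for the 47-item form: n = 47/50 = 0.9400, so r_47 = 0.9400·0.774/(1 + (0.9400 − 1)·0.774) = 0.7630
Then solve for n' with r_old = 0.7630, r_target = 0.83: n' = 0.83(1 − 0.7630)/[0.7630(1 − 0.83)] = 1.5165
Total items = 1.5165 × 47 = 71.28, rounded up to 72.

72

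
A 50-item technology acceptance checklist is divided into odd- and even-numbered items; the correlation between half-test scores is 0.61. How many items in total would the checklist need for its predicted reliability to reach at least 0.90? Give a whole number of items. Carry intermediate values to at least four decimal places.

144

r_full = 2(0.61)/(1 + 0.61) = 0.7578
n = r_tgt(1 − r_full) / [r_full(1 − r_tgt)] = 0.90 × 0.2422 / (0.7578 × 0.10) ≈ 2.8765
Required items = 2.8765 × 50 = 143.82, so 144 items.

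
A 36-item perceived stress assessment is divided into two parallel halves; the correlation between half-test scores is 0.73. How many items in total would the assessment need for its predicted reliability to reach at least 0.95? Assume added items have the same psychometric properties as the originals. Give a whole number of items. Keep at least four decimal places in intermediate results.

Corrected full-test reliability: r_full = 2 × 0.73 / (1 + 0.73) ≈ 0.8439
Solve Spearman-Brown for n: n = 0.95(1 − 0.8439) / [0.8439(1 − 0.95)] = 3.5145
Required items = 3.5145 × 36 = 126.52, so 127 items.

127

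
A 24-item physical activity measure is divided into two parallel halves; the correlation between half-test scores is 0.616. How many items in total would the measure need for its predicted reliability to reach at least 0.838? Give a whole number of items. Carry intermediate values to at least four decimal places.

Corrected full-test reliability: r_full = 2 × 0.616 / (1 + 0.616) ≈ 0.7624
Solve Spearman-Brown for n: n = 0.838(1 − 0.7624) / [0.7624(1 − 0.838)] = 1.6121
Items = 1.6121 × 24 ≈ 38.69 → 39

39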